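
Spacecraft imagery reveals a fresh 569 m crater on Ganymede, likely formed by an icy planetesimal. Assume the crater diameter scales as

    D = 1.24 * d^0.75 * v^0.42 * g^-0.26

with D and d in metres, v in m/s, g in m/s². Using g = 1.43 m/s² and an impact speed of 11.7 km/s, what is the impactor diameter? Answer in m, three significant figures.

Rearranging for d: d = [D / (1.24 · 11700^0.42 · 1.43^-0.26)]^(1/0.75).
11700^0.42 = 51.13
1.43^-0.26 = 0.9112
Denominator = 1.24 × 51.13 × 0.9112 = 57.77
D / 57.77 = 569 / 57.77 = 9.849
d = 9.849^(1/0.75) = 9.849^1.3333 = 21.11 m

d ≈ 21.1 m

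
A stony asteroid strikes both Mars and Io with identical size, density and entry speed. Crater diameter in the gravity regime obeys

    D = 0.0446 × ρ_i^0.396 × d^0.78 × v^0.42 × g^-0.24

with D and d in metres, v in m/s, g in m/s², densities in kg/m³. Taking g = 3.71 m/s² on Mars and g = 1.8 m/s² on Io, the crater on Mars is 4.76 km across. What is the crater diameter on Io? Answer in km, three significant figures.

All impactor-dependent factors cancel in the ratio, leaving D_Io/D_Mars = (g_Io/g_Mars)^-0.24.
(1.8/3.71)^-0.24 = 0.4852^-0.24 = 1.190
D_Io = 1.190 × 4.76 km = 5.66 km

D ≈ 5.66 km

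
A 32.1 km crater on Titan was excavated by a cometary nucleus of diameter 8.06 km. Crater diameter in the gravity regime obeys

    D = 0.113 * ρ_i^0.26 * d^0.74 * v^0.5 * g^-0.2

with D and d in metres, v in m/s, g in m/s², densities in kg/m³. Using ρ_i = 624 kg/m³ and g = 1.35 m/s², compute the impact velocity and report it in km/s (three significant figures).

v ≈ 5.30 km/s

Rearranging for v: v = [D / (0.113 · 624^0.26 · 8060^0.74 · 1.35^-0.2)]^(1/0.5).
D = 32100 m.
624^0.26 = 5.330
8060^0.74 = 777.5
1.35^-0.2 = 0.9417
Denominator = 0.113 × 5.330 × 777.5 × 0.9417 = 441.0
D / 441.0 = 32100 / 441.0 = 72.79
v = 72.79^(1/0.5) = 72.79^2 = 5298 m/s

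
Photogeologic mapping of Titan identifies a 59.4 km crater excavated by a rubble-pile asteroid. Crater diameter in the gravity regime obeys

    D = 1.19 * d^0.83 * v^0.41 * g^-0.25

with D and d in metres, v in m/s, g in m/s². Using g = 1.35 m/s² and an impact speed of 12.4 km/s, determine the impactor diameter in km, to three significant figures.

d ≈ 4.76 km

Rearranging for d: d = [D / (1.19 · 12400^0.41 · 1.35^-0.25)]^(1/0.83).
D = 59400 m.
12400^0.41 = 47.68
1.35^-0.25 = 0.9277
Denominator = 1.19 × 47.68 × 0.9277 = 52.64
D / 52.64 = 59400 / 52.64 = 1128
d = 1128^(1/0.83) = 1128^1.2048 = 4758 m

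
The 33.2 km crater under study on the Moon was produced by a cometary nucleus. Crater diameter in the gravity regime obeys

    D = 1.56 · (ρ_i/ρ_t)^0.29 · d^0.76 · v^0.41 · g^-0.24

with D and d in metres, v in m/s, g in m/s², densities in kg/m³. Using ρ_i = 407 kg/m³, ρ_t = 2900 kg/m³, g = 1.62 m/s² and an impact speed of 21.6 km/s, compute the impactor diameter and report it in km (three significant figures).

Rearranging for d: d = [D / (1.56 · (407/2900)^0.29 · 21600^0.41 · 1.62^-0.24)]^(1/0.76).
D = 33200 m.
(407/2900)^0.29 = 0.5658
21600^0.41 = 59.86
1.62^-0.24 = 0.8907
Denominator = 1.56 × 0.5658 × 59.86 × 0.8907 = 47.06
D / 47.06 = 33200 / 47.06 = 705.5
d = 705.5^(1/0.76) = 705.5^1.3158 = 5598 m

d ≈ 5.60 km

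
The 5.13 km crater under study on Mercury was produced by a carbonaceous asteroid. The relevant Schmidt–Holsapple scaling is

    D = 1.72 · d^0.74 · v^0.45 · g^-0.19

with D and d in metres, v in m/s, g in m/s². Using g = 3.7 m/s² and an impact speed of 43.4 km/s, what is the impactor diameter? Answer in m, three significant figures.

d ≈ 105 m

Rearranging for d: d = [D / (1.72 · 43400^0.45 · 3.7^-0.19)]^(1/0.74).
D = 5130 m.
43400^0.45 = 122.1
3.7^-0.19 = 0.7799
Denominator = 1.72 × 122.1 × 0.7799 = 163.8
D / 163.8 = 5130 / 163.8 = 31.32
d = 31.32^(1/0.74) = 31.32^1.3514 = 105.1 m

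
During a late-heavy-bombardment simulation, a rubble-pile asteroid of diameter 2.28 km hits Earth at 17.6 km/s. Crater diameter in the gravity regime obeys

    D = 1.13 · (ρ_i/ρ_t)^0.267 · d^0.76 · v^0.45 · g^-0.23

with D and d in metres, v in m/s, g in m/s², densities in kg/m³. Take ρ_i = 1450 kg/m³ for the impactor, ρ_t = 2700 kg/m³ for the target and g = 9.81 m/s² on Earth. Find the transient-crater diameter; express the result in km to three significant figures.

In SI units: d = 2280 m, v = 17600 m/s.
(ρ_i/ρ_t)^0.267 = (1450/2700)^0.267 = 0.8471
d^0.76 = 2280^0.76 = 356.5
v^0.45 = 17600^0.45 = 81.37
g^-0.23 = 9.81^-0.23 = 0.5914
D = 1.13 × 0.8471 × 356.5 × 81.37 × 0.5914 = 16422 m
   = 16.42 km

D ≈ 16.4 km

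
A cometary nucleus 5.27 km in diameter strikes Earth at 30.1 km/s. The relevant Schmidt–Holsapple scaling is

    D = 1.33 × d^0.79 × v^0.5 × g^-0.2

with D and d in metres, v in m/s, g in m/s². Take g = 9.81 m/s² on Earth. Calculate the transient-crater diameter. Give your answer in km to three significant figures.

D ≈ 127 km

In SI units: d = 5270 m, v = 30100 m/s.
d^0.79 = 5270^0.79 = 871.4
v^0.5 = 30100^0.5 = 173.5
g^-0.2 = 9.81^-0.2 = 0.6334
D = 1.33 × 871.4 × 173.5 × 0.6334 = 1.274 × 10^5 m
   = 127.4 km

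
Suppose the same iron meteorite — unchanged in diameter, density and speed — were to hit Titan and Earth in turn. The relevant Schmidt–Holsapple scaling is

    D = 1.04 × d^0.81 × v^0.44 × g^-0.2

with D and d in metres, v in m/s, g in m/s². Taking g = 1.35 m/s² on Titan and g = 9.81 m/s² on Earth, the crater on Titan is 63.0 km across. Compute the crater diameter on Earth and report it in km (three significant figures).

D ≈ 42.4 km

All impactor-dependent factors cancel in the ratio, leaving D_Earth/D_Titan = (g_Earth/g_Titan)^-0.2.
(9.81/1.35)^-0.2 = 7.267^-0.2 = 0.6726
D_Earth = 0.6726 × 63.0 km = 42.4 km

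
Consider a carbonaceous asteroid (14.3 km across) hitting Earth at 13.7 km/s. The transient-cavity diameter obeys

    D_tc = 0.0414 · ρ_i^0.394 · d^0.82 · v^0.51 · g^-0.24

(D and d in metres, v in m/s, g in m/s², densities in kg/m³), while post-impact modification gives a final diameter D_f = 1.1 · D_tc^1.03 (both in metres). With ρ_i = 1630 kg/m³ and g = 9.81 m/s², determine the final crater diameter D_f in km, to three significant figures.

D_f ≈ 228 km

In SI: d = 14300 m, v = 13700 m/s.
ρ_i^0.394 = 1630^0.394 = 18.43
d^0.82 = 14300^0.82 = 2555
v^0.51 = 13700^0.51 = 128.7
g^-0.24 = 9.81^-0.24 = 0.5781
D_tc = 0.0414 × 18.43 × 2555 × 128.7 × 0.5781 = 1.450 × 10^5 m
D_f = 1.1 × (1.450 × 10^5)^1.03 = 2.278 × 10^5 m
     = 227.8 km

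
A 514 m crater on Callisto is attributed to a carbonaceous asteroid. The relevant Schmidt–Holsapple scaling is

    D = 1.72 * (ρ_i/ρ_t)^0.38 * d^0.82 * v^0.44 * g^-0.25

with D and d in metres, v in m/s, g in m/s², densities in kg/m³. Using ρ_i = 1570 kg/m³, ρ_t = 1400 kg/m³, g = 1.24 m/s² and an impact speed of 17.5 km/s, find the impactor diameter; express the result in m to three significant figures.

Rearranging for d: d = [D / (1.72 · (1570/1400)^0.38 · 17500^0.44 · 1.24^-0.25)]^(1/0.82).
(1570/1400)^0.38 = 1.045
17500^0.44 = 73.61
1.24^-0.25 = 0.9476
Denominator = 1.72 × 1.045 × 73.61 × 0.9476 = 125.4
D / 125.4 = 514 / 125.4 = 4.099
d = 4.099^(1/0.82) = 4.099^1.2195 = 5.587 m

d ≈ 5.59 m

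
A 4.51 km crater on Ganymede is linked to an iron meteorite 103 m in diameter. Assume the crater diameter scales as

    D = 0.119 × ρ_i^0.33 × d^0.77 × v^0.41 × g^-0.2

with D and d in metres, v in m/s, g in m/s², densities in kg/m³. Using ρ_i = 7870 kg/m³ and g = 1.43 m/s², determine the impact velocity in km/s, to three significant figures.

Rearranging for v: v = [D / (0.119 · 7870^0.33 · 103^0.77 · 1.43^-0.2)]^(1/0.41).
D = 4510 m.
7870^0.33 = 19.31
103^0.77 = 35.47
1.43^-0.2 = 0.9310
Denominator = 0.119 × 19.31 × 35.47 × 0.9310 = 75.88
D / 75.88 = 4510 / 75.88 = 59.44
v = 59.44^(1/0.41) = 59.44^2.439 = 21231 m/s

v ≈ 21.2 km/s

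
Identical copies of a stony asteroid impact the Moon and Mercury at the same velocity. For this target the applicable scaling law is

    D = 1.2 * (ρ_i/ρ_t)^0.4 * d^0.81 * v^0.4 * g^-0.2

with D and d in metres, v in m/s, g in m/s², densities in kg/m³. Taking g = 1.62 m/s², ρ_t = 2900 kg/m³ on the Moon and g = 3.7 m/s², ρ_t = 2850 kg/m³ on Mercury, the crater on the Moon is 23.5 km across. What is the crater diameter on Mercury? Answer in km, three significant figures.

D ≈ 20.1 km

The impactor-only factors (d, v, ρ_i) cancel in the ratio, leaving D_Mercury/D_Moon = (g_Mercury/g_Moon)^-0.2 · (ρ_t,Moon/ρ_t,Mercury)^0.4.
(3.7/1.62)^-0.2 = 2.284^-0.2 = 0.8477
(2900/2850)^0.4 = 1.018^0.4 = 1.007
Ratio = 0.8477 × 1.007 = 0.8536
D_Mercury = 0.8536 × 23.5 km = 20.1 km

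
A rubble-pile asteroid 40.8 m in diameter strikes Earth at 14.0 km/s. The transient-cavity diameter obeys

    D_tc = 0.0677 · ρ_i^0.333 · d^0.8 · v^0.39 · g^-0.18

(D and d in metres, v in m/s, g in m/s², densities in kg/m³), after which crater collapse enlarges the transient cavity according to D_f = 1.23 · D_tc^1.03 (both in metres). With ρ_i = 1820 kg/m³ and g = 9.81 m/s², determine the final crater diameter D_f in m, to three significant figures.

v = 14000 m/s.
ρ_i^0.333 = 1820^0.333 = 12.18
d^0.8 = 40.8^0.8 = 19.43
v^0.39 = 14000^0.39 = 41.40
g^-0.18 = 9.81^-0.18 = 0.6630
D_tc = 0.0677 × 12.18 × 19.43 × 41.40 × 0.6630 = 439.8 m
D_f = 1.23 × (439.8)^1.03 = 649.3 m

D_f ≈ 649 m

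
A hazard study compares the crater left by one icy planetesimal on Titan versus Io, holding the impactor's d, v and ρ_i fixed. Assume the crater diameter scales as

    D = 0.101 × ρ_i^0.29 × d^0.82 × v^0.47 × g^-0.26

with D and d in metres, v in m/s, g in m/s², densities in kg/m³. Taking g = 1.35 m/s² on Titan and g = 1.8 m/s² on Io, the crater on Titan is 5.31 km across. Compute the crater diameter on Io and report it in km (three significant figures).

All impactor-dependent factors cancel in the ratio, leaving D_Io/D_Titan = (g_Io/g_Titan)^-0.26.
(1.8/1.35)^-0.26 = 1.333^-0.26 = 0.9280
D_Io = 0.9280 × 5.31 km = 4.93 km

D ≈ 4.93 km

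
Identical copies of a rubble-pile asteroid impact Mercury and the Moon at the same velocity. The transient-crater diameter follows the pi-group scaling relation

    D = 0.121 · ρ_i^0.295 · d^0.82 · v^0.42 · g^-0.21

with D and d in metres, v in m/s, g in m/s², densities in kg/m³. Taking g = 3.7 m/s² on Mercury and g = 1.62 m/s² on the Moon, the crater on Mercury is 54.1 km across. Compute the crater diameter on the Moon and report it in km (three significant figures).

D ≈ 64.3 km

All impactor-dependent factors cancel in the ratio, leaving D_Moon/D_Mercury = (g_Moon/g_Mercury)^-0.21.
(1.62/3.7)^-0.21 = 0.4378^-0.21 = 1.189
D_Moon = 1.189 × 54.1 km = 64.3 km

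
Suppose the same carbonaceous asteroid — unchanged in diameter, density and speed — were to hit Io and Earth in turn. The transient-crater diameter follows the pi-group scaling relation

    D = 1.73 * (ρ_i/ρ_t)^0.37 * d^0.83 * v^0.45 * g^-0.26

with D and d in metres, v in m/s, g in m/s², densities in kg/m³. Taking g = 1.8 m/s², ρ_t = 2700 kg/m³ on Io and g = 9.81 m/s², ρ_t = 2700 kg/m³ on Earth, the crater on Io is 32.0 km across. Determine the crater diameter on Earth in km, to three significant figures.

The impactor-only factors (d, v, ρ_i) cancel in the ratio, leaving D_Earth/D_Io = (g_Earth/g_Io)^-0.26 · (ρ_t,Io/ρ_t,Earth)^0.37.
(9.81/1.8)^-0.26 = 5.450^-0.26 = 0.6435
(2700/2700)^0.37 = 1.000^0.37 = 1.000
Ratio = 0.6435 × 1.000 = 0.6435
D_Earth = 0.6435 × 32.0 km = 20.6 km

D ≈ 20.6 km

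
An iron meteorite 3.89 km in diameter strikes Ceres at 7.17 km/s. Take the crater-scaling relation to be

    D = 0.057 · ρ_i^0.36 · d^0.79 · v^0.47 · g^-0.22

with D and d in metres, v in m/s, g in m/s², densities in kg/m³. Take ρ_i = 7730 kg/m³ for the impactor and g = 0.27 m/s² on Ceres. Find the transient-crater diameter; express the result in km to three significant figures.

In SI units: d = 3890 m, v = 7170 m/s.
ρ_i^0.36 = 7730^0.36 = 25.10
d^0.79 = 3890^0.79 = 685.6
v^0.47 = 7170^0.47 = 64.88
g^-0.22 = 0.27^-0.22 = 1.334
D = 0.057 × 25.10 × 685.6 × 64.88 × 1.334 = 84896 m
   = 84.90 km

D ≈ 84.9 km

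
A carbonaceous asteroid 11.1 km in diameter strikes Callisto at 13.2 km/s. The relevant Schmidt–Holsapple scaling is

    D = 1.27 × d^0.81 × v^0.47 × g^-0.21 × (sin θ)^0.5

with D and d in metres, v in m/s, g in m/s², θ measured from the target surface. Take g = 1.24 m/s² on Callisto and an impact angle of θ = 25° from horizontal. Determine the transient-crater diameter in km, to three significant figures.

In SI units: d = 11100 m, v = 13200 m/s.
d^0.81 = 11100^0.81 = 1891
v^0.47 = 13200^0.47 = 86.43
g^-0.21 = 1.24^-0.21 = 0.9558
(sin 25°)^0.5 = 0.4226^0.5 = 0.6501
D = 1.27 × 1891 × 86.43 × 0.9558 × 0.6501 = 1.290 × 10^5 m
   = 129.0 km

D ≈ 129 km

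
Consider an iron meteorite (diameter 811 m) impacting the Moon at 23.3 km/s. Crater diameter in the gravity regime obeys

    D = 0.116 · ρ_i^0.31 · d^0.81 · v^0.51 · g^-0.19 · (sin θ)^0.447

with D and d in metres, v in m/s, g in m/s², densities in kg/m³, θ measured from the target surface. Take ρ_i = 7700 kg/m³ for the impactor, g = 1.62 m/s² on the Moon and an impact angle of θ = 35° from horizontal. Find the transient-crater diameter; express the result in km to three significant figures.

D ≈ 50.7 km

In SI units: v = 23300 m/s.
ρ_i^0.31 = 7700^0.31 = 16.03
d^0.81 = 811^0.81 = 227.1
v^0.51 = 23300^0.51 = 168.8
g^-0.19 = 1.62^-0.19 = 0.9124
(sin 35°)^0.447 = 0.5736^0.447 = 0.7800
D = 0.116 × 16.03 × 227.1 × 168.8 × 0.9124 × 0.7800 = 50730 m
   = 50.73 km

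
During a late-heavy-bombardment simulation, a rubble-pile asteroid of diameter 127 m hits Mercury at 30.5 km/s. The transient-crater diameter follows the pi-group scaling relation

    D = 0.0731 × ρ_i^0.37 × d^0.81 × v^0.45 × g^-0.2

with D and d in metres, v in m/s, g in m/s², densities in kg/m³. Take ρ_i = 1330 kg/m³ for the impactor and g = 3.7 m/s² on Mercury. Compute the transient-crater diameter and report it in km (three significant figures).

In SI units: v = 30500 m/s.
ρ_i^0.37 = 1330^0.37 = 14.32
d^0.81 = 127^0.81 = 50.59
v^0.45 = 30500^0.45 = 104.2
g^-0.2 = 3.7^-0.2 = 0.7698
D = 0.0731 × 14.32 × 50.59 × 104.2 × 0.7698 = 4248 m
   = 4.248 km

D ≈ 4.25 km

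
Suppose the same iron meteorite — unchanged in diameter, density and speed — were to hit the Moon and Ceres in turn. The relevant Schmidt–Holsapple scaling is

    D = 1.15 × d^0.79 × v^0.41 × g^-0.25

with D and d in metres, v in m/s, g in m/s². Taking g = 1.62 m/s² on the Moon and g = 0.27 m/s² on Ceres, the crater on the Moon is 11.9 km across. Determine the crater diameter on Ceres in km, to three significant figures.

D ≈ 18.6 km

All impactor-dependent factors cancel in the ratio, leaving D_Ceres/D_Moon = (g_Ceres/g_Moon)^-0.25.
(0.27/1.62)^-0.25 = 0.1667^-0.25 = 1.565
D_Ceres = 1.565 × 11.9 km = 18.6 km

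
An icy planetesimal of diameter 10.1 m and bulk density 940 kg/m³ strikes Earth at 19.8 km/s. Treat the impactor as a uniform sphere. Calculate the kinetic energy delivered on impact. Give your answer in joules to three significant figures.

v = 19800 m/s.
Mass m = (π/6) ρ d³ = (π/6) × 940 × (10.1)³ = 5.071 × 10^5 kg
E = ½ m v² = 0.5 × 5.071 × 10^5 × (19800)² = 9.940 × 10^13 J

E ≈ 9.94 × 10^13 J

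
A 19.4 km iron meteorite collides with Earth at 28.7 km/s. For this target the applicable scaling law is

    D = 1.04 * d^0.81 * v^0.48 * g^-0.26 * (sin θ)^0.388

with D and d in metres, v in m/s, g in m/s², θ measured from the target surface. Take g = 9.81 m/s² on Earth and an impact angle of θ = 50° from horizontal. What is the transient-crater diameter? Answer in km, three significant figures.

In SI units: d = 19400 m, v = 28700 m/s.
d^0.81 = 19400^0.81 = 2972
v^0.48 = 28700^0.48 = 138.0
g^-0.26 = 9.81^-0.26 = 0.5523
(sin 50°)^0.388 = 0.7660^0.388 = 0.9017
D = 1.04 × 2972 × 138.0 × 0.5523 × 0.9017 = 2.124 × 10^5 m
   = 212.4 km

D ≈ 212 km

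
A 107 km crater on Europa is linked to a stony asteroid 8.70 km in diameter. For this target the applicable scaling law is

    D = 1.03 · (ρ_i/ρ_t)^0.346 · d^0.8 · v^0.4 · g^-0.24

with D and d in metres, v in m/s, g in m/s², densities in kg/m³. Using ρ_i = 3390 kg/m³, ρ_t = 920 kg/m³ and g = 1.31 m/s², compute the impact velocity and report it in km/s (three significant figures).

v ≈ 17.5 km/s

Rearranging for v: v = [D / (1.03 · (3390/920)^0.346 · 8700^0.8 · 1.31^-0.24)]^(1/0.4).
D = 107000 m.
(3390/920)^0.346 = 1.570
8700^0.8 = 1418
1.31^-0.24 = 0.9372
Denominator = 1.03 × 1.570 × 1418 × 0.9372 = 2149
D / 2149 = 107000 / 2149 = 49.79
v = 49.79^(1/0.4) = 49.79^2.5 = 17493 m/s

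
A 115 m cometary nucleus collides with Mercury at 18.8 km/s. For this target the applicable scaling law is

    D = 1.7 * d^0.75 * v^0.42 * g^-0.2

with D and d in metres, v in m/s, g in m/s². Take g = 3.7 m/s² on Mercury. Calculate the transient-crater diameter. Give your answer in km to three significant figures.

In SI units: v = 18800 m/s.
d^0.75 = 115^0.75 = 35.12
v^0.42 = 18800^0.42 = 62.39
g^-0.2 = 3.7^-0.2 = 0.7698
D = 1.7 × 35.12 × 62.39 × 0.7698 = 2867 m
   = 2.867 km

D ≈ 2.87 km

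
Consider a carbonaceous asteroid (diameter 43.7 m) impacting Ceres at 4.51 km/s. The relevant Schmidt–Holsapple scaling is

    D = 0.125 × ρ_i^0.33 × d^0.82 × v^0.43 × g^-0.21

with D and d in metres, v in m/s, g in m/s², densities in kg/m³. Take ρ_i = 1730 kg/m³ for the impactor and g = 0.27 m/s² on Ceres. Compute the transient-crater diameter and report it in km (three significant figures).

D ≈ 1.59 km

In SI units: v = 4510 m/s.
ρ_i^0.33 = 1730^0.33 = 11.71
d^0.82 = 43.7^0.82 = 22.14
v^0.43 = 4510^0.43 = 37.26
g^-0.21 = 0.27^-0.21 = 1.316
D = 0.125 × 11.71 × 22.14 × 37.26 × 1.316 = 1589 m
   = 1.589 km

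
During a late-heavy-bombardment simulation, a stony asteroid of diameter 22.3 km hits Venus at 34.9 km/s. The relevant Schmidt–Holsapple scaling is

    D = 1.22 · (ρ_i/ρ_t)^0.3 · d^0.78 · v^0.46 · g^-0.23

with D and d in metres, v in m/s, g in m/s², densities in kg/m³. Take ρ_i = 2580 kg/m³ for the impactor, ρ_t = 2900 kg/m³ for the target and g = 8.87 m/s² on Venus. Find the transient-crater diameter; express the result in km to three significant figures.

In SI units: d = 22300 m, v = 34900 m/s.
(ρ_i/ρ_t)^0.3 = (2580/2900)^0.3 = 0.9655
d^0.78 = 22300^0.78 = 2464
v^0.46 = 34900^0.46 = 122.9
g^-0.23 = 8.87^-0.23 = 0.6053
D = 1.22 × 0.9655 × 2464 × 122.9 × 0.6053 = 2.159 × 10^5 m
   = 215.9 km

D ≈ 216 km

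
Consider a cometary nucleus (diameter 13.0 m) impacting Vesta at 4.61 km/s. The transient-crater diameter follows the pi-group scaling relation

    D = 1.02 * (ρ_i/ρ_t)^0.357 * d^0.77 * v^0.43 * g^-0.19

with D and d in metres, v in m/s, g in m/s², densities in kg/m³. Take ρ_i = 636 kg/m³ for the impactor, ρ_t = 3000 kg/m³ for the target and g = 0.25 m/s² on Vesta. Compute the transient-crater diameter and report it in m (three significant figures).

D ≈ 207 m

In SI units: v = 4610 m/s.
(ρ_i/ρ_t)^0.357 = (636/3000)^0.357 = 0.5748
d^0.77 = 13^0.77 = 7.207
v^0.43 = 4610^0.43 = 37.62
g^-0.19 = 0.25^-0.19 = 1.301
D = 1.02 × 0.5748 × 7.207 × 37.62 × 1.301 = 206.8 m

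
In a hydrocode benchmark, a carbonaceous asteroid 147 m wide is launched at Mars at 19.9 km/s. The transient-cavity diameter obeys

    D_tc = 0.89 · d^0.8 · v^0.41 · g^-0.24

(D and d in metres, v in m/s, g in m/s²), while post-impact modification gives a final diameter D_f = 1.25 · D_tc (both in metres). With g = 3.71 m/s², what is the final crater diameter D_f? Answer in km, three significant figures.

D_f ≈ 2.55 km

v = 19900 m/s.
d^0.8 = 147^0.8 = 54.18
v^0.41 = 19900^0.41 = 57.88
g^-0.24 = 3.71^-0.24 = 0.7300
D_tc = 0.89 × 54.18 × 57.88 × 0.7300 = 2037 m
D_f = 1.25 × 2037 = 2546 m
     = 2.546 km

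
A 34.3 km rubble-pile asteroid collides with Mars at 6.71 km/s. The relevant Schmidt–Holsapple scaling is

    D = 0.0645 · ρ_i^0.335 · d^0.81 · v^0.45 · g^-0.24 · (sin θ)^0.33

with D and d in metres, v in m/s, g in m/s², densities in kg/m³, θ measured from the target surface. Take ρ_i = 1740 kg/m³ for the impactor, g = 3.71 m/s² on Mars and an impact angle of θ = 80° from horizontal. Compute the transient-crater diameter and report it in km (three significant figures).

D ≈ 142 km

In SI units: d = 34300 m, v = 6710 m/s.
ρ_i^0.335 = 1740^0.335 = 12.18
d^0.81 = 34300^0.81 = 4716
v^0.45 = 6710^0.45 = 52.73
g^-0.24 = 3.71^-0.24 = 0.7300
(sin 80°)^0.33 = 0.9848^0.33 = 0.9950
D = 0.0645 × 12.18 × 4716 × 52.73 × 0.7300 × 0.9950 = 1.419 × 10^5 m
   = 141.9 km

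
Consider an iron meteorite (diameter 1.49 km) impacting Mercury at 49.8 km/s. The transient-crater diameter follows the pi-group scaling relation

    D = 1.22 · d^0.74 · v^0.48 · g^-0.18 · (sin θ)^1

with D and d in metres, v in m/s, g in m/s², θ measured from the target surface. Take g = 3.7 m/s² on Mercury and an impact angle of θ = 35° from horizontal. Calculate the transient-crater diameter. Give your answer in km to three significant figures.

In SI units: d = 1490 m, v = 49800 m/s.
d^0.74 = 1490^0.74 = 222.9
v^0.48 = 49800^0.48 = 179.8
g^-0.18 = 3.7^-0.18 = 0.7902
(sin 35°)^1 = 0.5736^1 = 0.5736
D = 1.22 × 222.9 × 179.8 × 0.7902 × 0.5736 = 22162 m
   = 22.16 km

D ≈ 22.2 km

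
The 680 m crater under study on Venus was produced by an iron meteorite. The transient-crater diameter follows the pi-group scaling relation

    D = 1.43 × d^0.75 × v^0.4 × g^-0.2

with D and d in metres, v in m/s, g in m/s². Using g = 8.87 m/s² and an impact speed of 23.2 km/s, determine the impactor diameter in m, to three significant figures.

Rearranging for d: d = [D / (1.43 · 23200^0.4 · 8.87^-0.2)]^(1/0.75).
23200^0.4 = 55.74
8.87^-0.2 = 0.6463
Denominator = 1.43 × 55.74 × 0.6463 = 51.52
D / 51.52 = 680 / 51.52 = 13.20
d = 13.20^(1/0.75) = 13.20^1.3333 = 31.19 m

d ≈ 31.2 m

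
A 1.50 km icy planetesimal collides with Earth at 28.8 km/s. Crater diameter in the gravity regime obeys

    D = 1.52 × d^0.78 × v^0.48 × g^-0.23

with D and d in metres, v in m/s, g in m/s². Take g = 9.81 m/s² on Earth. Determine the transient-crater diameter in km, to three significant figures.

D ≈ 37.3 km

In SI units: d = 1500 m, v = 28800 m/s.
d^0.78 = 1500^0.78 = 300.2
v^0.48 = 28800^0.48 = 138.2
g^-0.23 = 9.81^-0.23 = 0.5914
D = 1.52 × 300.2 × 138.2 × 0.5914 = 37294 m
   = 37.29 km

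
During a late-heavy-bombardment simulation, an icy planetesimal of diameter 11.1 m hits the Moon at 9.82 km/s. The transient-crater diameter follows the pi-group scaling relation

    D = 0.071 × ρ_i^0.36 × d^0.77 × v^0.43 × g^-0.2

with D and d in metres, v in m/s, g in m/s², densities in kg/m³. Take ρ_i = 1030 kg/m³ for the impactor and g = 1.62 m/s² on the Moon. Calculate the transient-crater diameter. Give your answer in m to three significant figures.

In SI units: v = 9820 m/s.
ρ_i^0.36 = 1030^0.36 = 12.15
d^0.77 = 11.1^0.77 = 6.381
v^0.43 = 9820^0.43 = 52.07
g^-0.2 = 1.62^-0.2 = 0.9080
D = 0.071 × 12.15 × 6.381 × 52.07 × 0.9080 = 260.3 m

D ≈ 260 m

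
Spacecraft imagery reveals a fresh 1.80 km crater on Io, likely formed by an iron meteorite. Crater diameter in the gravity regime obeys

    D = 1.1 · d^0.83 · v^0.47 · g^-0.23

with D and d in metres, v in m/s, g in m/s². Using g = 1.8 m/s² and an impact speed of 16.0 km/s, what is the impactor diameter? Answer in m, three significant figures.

d ≈ 36.5 m

Rearranging for d: d = [D / (1.1 · 16000^0.47 · 1.8^-0.23)]^(1/0.83).
D = 1800 m.
16000^0.47 = 94.61
1.8^-0.23 = 0.8735
Denominator = 1.1 × 94.61 × 0.8735 = 90.91
D / 90.91 = 1800 / 90.91 = 19.80
d = 19.80^(1/0.83) = 19.80^1.2048 = 36.49 m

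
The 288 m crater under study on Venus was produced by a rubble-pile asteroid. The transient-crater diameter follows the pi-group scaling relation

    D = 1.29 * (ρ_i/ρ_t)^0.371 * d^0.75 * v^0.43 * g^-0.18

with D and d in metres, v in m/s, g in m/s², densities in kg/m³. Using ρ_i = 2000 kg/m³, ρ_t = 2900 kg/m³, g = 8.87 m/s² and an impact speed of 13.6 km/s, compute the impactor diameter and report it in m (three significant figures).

d ≈ 11.7 m

Rearranging for d: d = [D / (1.29 · (2000/2900)^0.371 · 13600^0.43 · 8.87^-0.18)]^(1/0.75).
(2000/2900)^0.371 = 0.8712
13600^0.43 = 59.90
8.87^-0.18 = 0.6751
Denominator = 1.29 × 0.8712 × 59.90 × 0.6751 = 45.45
D / 45.45 = 288 / 45.45 = 6.337
d = 6.337^(1/0.75) = 6.337^1.3333 = 11.73 m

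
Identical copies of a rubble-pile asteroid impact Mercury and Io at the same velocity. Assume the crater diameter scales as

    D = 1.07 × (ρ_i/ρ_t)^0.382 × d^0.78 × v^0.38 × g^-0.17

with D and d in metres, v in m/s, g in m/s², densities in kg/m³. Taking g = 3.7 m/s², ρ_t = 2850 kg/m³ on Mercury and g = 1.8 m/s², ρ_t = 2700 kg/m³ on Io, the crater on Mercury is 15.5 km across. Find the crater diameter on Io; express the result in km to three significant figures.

D ≈ 17.9 km

The impactor-only factors (d, v, ρ_i) cancel in the ratio, leaving D_Io/D_Mercury = (g_Io/g_Mercury)^-0.17 · (ρ_t,Mercury/ρ_t,Io)^0.382.
(1.8/3.7)^-0.17 = 0.4865^-0.17 = 1.130
(2850/2700)^0.382 = 1.056^0.382 = 1.021
Ratio = 1.130 × 1.021 = 1.154
D_Io = 1.154 × 15.5 km = 17.9 km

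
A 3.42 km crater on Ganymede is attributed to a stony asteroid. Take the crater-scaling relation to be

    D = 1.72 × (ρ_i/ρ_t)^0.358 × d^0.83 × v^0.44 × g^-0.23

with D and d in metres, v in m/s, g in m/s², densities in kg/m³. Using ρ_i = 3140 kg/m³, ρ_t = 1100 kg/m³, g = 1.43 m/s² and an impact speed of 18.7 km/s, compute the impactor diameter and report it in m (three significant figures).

d ≈ 36.0 m

Rearranging for d: d = [D / (1.72 · (3140/1100)^0.358 · 18700^0.44 · 1.43^-0.23)]^(1/0.83).
D = 3420 m.
(3140/1100)^0.358 = 1.456
18700^0.44 = 75.79
1.43^-0.23 = 0.9210
Denominator = 1.72 × 1.456 × 75.79 × 0.9210 = 174.8
D / 174.8 = 3420 / 174.8 = 19.57
d = 19.57^(1/0.83) = 19.57^1.2048 = 35.98 m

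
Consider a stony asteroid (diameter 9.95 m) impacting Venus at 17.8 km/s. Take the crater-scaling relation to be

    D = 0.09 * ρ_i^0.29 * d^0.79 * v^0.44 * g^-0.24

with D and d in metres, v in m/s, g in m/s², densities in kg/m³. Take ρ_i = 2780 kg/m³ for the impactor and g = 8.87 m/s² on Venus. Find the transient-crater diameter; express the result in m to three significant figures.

In SI units: v = 17800 m/s.
ρ_i^0.29 = 2780^0.29 = 9.972
d^0.79 = 9.95^0.79 = 6.142
v^0.44 = 17800^0.44 = 74.16
g^-0.24 = 8.87^-0.24 = 0.5922
D = 0.09 × 9.972 × 6.142 × 74.16 × 0.5922 = 242.1 m

D ≈ 242 m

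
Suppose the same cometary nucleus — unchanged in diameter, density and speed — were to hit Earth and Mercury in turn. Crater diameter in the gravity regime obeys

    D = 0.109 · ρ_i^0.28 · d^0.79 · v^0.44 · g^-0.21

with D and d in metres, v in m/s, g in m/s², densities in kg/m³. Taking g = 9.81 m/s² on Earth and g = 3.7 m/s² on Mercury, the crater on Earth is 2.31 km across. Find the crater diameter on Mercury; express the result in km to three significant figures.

All impactor-dependent factors cancel in the ratio, leaving D_Mercury/D_Earth = (g_Mercury/g_Earth)^-0.21.
(3.7/9.81)^-0.21 = 0.3772^-0.21 = 1.227
D_Mercury = 1.227 × 2.31 km = 2.83 km

D ≈ 2.83 km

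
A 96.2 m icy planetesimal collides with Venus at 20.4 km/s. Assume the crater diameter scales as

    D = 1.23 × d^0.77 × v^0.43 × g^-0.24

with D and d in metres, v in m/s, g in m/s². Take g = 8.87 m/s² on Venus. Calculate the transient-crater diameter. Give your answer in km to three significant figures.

In SI units: v = 20400 m/s.
d^0.77 = 96.2^0.77 = 33.65
v^0.43 = 20400^0.43 = 71.31
g^-0.24 = 8.87^-0.24 = 0.5922
D = 1.23 × 33.65 × 71.31 × 0.5922 = 1748 m
   = 1.748 km

D ≈ 1.75 km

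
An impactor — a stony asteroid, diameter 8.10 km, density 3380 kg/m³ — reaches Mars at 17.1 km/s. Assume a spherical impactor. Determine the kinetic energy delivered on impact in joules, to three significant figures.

E ≈ 1.38 × 10^23 J

d = 8100 m; v = 17100 m/s.
Mass m = (π/6) ρ d³ = (π/6) × 3380 × (8100)³ = 9.405 × 10^14 kg
E = ½ m v² = 0.5 × 9.405 × 10^14 × (17100)² = 1.375 × 10^23 J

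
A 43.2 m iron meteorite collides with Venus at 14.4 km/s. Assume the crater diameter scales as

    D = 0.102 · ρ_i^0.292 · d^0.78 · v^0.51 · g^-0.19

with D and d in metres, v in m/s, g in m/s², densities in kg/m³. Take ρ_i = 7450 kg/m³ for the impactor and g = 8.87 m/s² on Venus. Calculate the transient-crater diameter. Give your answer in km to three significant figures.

In SI units: v = 14400 m/s.
ρ_i^0.292 = 7450^0.292 = 13.51
d^0.78 = 43.2^0.78 = 18.87
v^0.51 = 14400^0.51 = 132.1
g^-0.19 = 8.87^-0.19 = 0.6605
D = 0.102 × 13.51 × 18.87 × 132.1 × 0.6605 = 2269 m
   = 2.269 km

D ≈ 2.27 km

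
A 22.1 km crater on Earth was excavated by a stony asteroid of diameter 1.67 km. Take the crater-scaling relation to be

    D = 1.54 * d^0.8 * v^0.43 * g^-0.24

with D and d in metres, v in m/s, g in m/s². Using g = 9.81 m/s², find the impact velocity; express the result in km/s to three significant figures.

v ≈ 16.8 km/s

Rearranging for v: v = [D / (1.54 · 1670^0.8 · 9.81^-0.24)]^(1/0.43).
D = 22100 m.
1670^0.8 = 378.6
9.81^-0.24 = 0.5781
Denominator = 1.54 × 378.6 × 0.5781 = 337.1
D / 337.1 = 22100 / 337.1 = 65.56
v = 65.56^(1/0.43) = 65.56^2.3256 = 16779 m/s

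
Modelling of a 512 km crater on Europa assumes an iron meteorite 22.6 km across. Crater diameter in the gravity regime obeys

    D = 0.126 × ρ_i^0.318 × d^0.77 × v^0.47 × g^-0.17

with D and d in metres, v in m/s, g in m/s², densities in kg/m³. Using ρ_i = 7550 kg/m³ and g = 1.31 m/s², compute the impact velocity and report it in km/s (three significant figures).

Rearranging for v: v = [D / (0.126 · 7550^0.318 · 22600^0.77 · 1.31^-0.17)]^(1/0.47).
D = 512000 m.
7550^0.318 = 17.11
22600^0.77 = 2252
1.31^-0.17 = 0.9551
Denominator = 0.126 × 17.11 × 2252 × 0.9551 = 4637
D / 4637 = 512000 / 4637 = 110.4
v = 110.4^(1/0.47) = 110.4^2.1277 = 22224 m/s

v ≈ 22.2 km/s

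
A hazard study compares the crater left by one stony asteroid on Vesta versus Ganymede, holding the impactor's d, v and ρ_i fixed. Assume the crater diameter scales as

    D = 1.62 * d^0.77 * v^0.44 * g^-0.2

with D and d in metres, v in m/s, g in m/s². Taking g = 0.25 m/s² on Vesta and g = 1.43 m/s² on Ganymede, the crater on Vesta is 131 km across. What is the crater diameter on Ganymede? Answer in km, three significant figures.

D ≈ 92.4 km

All impactor-dependent factors cancel in the ratio, leaving D_Ganymede/D_Vesta = (g_Ganymede/g_Vesta)^-0.2.
(1.43/0.25)^-0.2 = 5.720^-0.2 = 0.7055
D_Ganymede = 0.7055 × 131 km = 92.4 km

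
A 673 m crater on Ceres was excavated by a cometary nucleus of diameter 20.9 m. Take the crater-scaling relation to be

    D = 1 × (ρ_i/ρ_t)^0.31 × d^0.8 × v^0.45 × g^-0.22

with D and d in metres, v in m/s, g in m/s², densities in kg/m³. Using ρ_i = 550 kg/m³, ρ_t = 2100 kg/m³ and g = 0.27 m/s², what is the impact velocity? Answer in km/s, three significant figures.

Rearranging for v: v = [D / (1 · (550/2100)^0.31 · 20.9^0.8 · 0.27^-0.22)]^(1/0.45).
(550/2100)^0.31 = 0.6601
20.9^0.8 = 11.38
0.27^-0.22 = 1.334
Denominator = 1 × 0.6601 × 11.38 × 1.334 = 10.02
D / 10.02 = 673 / 10.02 = 67.17
v = 67.17^(1/0.45) = 67.17^2.2222 = 11491 m/s

v ≈ 11.5 km/s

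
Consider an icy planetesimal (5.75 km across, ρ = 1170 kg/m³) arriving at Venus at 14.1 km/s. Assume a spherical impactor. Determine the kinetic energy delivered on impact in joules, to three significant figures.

E ≈ 1.16 × 10^22 J

d = 5750 m; v = 14100 m/s.
Mass m = (π/6) ρ d³ = (π/6) × 1170 × (5750)³ = 1.165 × 10^14 kg
E = ½ m v² = 0.5 × 1.165 × 10^14 × (14100)² = 1.158 × 10^22 J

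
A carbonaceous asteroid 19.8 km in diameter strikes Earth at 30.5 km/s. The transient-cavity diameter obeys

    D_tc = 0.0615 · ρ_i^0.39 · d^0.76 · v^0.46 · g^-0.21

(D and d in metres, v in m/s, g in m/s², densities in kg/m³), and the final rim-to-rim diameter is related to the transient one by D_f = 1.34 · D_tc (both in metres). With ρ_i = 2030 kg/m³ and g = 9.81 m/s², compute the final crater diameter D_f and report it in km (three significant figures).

D_f ≈ 212 km

In SI: d = 19800 m, v = 30500 m/s.
ρ_i^0.39 = 2030^0.39 = 19.50
d^0.76 = 19800^0.76 = 1843
v^0.46 = 30500^0.46 = 115.6
g^-0.21 = 9.81^-0.21 = 0.6191
D_tc = 0.0615 × 19.50 × 1843 × 115.6 × 0.6191 = 1.582 × 10^5 m
D_f = 1.34 × 1.582 × 10^5 = 2.120 × 10^5 m
     = 212.0 km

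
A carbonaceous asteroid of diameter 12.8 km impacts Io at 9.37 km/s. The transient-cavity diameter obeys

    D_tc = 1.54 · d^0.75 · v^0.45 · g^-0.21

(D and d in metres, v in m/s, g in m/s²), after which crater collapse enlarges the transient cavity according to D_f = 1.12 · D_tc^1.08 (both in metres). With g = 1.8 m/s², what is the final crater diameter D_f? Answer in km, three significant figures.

D_f ≈ 282 km

In SI: d = 12800 m, v = 9370 m/s.
d^0.75 = 12800^0.75 = 1203
v^0.45 = 9370^0.45 = 61.27
g^-0.21 = 1.8^-0.21 = 0.8839
D_tc = 1.54 × 1203 × 61.27 × 0.8839 = 1.003 × 10^5 m
D_f = 1.12 × (1.003 × 10^5)^1.08 = 2.822 × 10^5 m
     = 282.2 km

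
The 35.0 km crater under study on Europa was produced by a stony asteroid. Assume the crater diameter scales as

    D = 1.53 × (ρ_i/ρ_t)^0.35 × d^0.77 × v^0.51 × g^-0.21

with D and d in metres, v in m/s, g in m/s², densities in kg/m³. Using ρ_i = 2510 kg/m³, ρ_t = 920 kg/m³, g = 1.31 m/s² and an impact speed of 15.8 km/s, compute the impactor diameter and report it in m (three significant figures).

d ≈ 518 m

Rearranging for d: d = [D / (1.53 · (2510/920)^0.35 · 15800^0.51 · 1.31^-0.21)]^(1/0.77).
D = 35000 m.
(2510/920)^0.35 = 1.421
15800^0.51 = 138.5
1.31^-0.21 = 0.9449
Denominator = 1.53 × 1.421 × 138.5 × 0.9449 = 284.5
D / 284.5 = 35000 / 284.5 = 123.0
d = 123.0^(1/0.77) = 123.0^1.2987 = 517.8 m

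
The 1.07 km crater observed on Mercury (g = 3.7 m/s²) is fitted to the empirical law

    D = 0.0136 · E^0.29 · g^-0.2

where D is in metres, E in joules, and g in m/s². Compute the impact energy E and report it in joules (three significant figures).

Rearranging: E = [D / (0.0136 · g^-0.2)]^(1/0.29).
D = 1070 m.
g^-0.2 = 3.7^-0.2 = 0.7698
D / (0.0136 × 0.7698) = 1070 / (0.01047) = 1.022 × 10^5
E = (1.022 × 10^5)^3.4483 = 1.880 × 10^17 J

E ≈ 1.88 × 10^17 J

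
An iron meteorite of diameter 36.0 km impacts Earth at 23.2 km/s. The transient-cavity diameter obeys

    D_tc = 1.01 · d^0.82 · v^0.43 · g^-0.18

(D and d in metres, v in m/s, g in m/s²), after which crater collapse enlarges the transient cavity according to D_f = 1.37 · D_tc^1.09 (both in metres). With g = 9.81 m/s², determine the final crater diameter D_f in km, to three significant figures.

In SI: d = 36000 m, v = 23200 m/s.
d^0.82 = 36000^0.82 = 5447
v^0.43 = 23200^0.43 = 75.36
g^-0.18 = 9.81^-0.18 = 0.6630
D_tc = 1.01 × 5447 × 75.36 × 0.6630 = 2.749 × 10^5 m
D_f = 1.37 × (2.749 × 10^5)^1.09 = 1.163 × 10^6 m
     = 1163 km

D_f ≈ 1160 km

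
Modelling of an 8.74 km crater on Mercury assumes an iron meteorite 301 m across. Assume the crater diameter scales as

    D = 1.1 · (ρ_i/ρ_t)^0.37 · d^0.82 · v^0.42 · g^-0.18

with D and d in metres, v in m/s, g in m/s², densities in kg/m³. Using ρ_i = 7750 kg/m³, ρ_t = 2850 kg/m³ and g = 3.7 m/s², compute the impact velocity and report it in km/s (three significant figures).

Rearranging for v: v = [D / (1.1 · (7750/2850)^0.37 · 301^0.82 · 3.7^-0.18)]^(1/0.42).
D = 8740 m.
(7750/2850)^0.37 = 1.448
301^0.82 = 107.8
3.7^-0.18 = 0.7902
Denominator = 1.1 × 1.448 × 107.8 × 0.7902 = 135.7
D / 135.7 = 8740 / 135.7 = 64.41
v = 64.41^(1/0.42) = 64.41^2.381 = 20282 m/s

v ≈ 20.3 km/s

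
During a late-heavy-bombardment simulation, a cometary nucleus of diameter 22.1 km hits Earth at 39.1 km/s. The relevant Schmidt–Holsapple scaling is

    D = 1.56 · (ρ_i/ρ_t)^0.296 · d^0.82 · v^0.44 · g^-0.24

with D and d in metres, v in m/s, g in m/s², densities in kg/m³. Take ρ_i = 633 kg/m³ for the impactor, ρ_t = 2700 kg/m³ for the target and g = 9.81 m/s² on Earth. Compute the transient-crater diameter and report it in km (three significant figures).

In SI units: d = 22100 m, v = 39100 m/s.
(ρ_i/ρ_t)^0.296 = (633/2700)^0.296 = 0.6509
d^0.82 = 22100^0.82 = 3651
v^0.44 = 39100^0.44 = 104.8
g^-0.24 = 9.81^-0.24 = 0.5781
D = 1.56 × 0.6509 × 3651 × 104.8 × 0.5781 = 2.246 × 10^5 m
   = 224.6 km

D ≈ 225 km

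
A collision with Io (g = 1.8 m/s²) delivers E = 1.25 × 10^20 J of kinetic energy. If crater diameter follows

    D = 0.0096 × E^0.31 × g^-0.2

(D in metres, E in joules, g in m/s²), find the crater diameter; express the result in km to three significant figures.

E^0.31 = (1.25 × 10^20)^0.31 = 1.698 × 10^6
g^-0.2 = 1.8^-0.2 = 0.8891
D = 0.0096 × 1.698 × 10^6 × 0.8891 = 14493 m
   = 14.49 km

D ≈ 14.5 km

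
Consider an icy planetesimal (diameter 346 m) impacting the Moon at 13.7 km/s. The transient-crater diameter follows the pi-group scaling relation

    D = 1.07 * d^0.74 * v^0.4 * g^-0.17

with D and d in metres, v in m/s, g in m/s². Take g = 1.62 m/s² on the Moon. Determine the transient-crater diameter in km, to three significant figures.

D ≈ 3.37 km

In SI units: v = 13700 m/s.
d^0.74 = 346^0.74 = 75.67
v^0.4 = 13700^0.4 = 45.15
g^-0.17 = 1.62^-0.17 = 0.9213
D = 1.07 × 75.67 × 45.15 × 0.9213 = 3368 m
   = 3.368 km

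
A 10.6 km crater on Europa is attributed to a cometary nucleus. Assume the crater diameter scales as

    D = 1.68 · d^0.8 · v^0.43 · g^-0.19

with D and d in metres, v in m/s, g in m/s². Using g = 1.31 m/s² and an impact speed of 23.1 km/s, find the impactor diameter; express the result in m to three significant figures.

d ≈ 271 m

Rearranging for d: d = [D / (1.68 · 23100^0.43 · 1.31^-0.19)]^(1/0.8).
D = 10600 m.
23100^0.43 = 75.22
1.31^-0.19 = 0.9500
Denominator = 1.68 × 75.22 × 0.9500 = 120.1
D / 120.1 = 10600 / 120.1 = 88.26
d = 88.26^(1/0.8) = 88.26^1.25 = 270.5 m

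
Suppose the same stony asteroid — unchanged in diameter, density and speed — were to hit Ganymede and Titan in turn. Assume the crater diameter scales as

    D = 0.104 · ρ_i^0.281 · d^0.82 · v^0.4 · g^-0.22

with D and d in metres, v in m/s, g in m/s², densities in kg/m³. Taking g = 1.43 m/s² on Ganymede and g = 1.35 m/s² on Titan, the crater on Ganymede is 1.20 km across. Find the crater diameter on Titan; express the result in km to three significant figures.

D ≈ 1.22 km

All impactor-dependent factors cancel in the ratio, leaving D_Titan/D_Ganymede = (g_Titan/g_Ganymede)^-0.22.
(1.35/1.43)^-0.22 = 0.9441^-0.22 = 1.013
D_Titan = 1.013 × 1.20 km = 1.22 km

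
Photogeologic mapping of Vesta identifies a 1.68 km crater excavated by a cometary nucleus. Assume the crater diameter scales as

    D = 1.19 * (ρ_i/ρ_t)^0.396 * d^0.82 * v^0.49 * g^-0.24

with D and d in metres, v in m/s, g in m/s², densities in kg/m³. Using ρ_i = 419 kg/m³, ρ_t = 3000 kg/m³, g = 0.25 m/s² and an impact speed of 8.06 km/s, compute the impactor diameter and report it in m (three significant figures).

Rearranging for d: d = [D / (1.19 · (419/3000)^0.396 · 8060^0.49 · 0.25^-0.24)]^(1/0.82).
D = 1680 m.
(419/3000)^0.396 = 0.4586
8060^0.49 = 82.05
0.25^-0.24 = 1.395
Denominator = 1.19 × 0.4586 × 82.05 × 1.395 = 62.46
D / 62.46 = 1680 / 62.46 = 26.90
d = 26.90^(1/0.82) = 26.90^1.2195 = 55.41 m

d ≈ 55.4 m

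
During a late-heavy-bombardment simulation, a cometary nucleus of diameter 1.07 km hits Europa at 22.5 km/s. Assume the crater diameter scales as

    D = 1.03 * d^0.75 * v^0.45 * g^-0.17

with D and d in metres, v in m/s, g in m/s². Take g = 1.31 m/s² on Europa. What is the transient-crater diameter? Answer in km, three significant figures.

D ≈ 16.7 km

In SI units: d = 1070 m, v = 22500 m/s.
d^0.75 = 1070^0.75 = 187.1
v^0.45 = 22500^0.45 = 90.88
g^-0.17 = 1.31^-0.17 = 0.9551
D = 1.03 × 187.1 × 90.88 × 0.9551 = 16727 m
   = 16.73 km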